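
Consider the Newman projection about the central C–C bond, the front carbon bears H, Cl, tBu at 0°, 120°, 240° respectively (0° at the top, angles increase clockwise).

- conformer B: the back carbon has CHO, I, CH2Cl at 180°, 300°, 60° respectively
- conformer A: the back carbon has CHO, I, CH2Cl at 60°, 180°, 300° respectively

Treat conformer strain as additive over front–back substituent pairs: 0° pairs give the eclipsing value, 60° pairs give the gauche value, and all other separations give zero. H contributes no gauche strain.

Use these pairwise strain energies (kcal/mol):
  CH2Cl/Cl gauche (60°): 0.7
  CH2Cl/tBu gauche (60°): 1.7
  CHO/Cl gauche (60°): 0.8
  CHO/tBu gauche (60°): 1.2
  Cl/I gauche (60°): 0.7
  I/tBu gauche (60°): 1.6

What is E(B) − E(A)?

B is staggered. Cl at 120° is gauche with CHO at 180° (0.8); Cl at 120° is gauche with CH2Cl at 60° (0.7); tBu at 240° is gauche with CHO at 180° (1.2); tBu at 240° is gauche with I at 300° (1.6). Total 4.3 kcal/mol.
A is staggered. Cl at 120° is gauche with CHO at 60° (0.8); Cl at 120° is gauche with I at 180° (0.7); tBu at 240° is gauche with I at 180° (1.6); tBu at 240° is gauche with CH2Cl at 300° (1.7). Total 4.8 kcal/mol.
E(B) − E(A) = 4.3 − 4.8 = -0.5 kcal/mol.

-0.5 kcal/mol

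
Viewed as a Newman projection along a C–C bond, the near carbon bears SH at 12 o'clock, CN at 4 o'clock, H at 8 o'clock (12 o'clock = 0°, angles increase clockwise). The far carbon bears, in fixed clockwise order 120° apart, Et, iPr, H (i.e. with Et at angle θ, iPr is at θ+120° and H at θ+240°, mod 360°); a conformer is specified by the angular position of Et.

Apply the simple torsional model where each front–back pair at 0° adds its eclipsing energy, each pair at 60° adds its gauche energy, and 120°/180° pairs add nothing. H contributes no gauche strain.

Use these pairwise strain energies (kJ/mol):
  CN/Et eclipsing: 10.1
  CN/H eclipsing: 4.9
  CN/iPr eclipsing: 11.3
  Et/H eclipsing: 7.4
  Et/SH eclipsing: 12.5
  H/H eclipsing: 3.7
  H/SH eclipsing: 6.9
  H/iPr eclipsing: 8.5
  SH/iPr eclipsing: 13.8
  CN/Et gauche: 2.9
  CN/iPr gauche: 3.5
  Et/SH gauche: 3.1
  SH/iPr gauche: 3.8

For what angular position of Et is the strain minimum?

Et at 0° (eclipsed): SH(0°)/Et(0°) eclipsed 12.5; CN(120°)/iPr(120°) eclipsed 11.3; H(240°)/H(240°) eclipsed 3.7 → 27.5 kJ/mol.
Et at 60° (staggered): SH(0°)/Et(60°) gauche 3.1; CN(120°)/Et(60°) gauche 2.9; CN(120°)/iPr(180°) gauche 3.5 → 9.5 kJ/mol.
Et at 120° (eclipsed): SH(0°)/H(0°) eclipsed 6.9; CN(120°)/Et(120°) eclipsed 10.1; H(240°)/iPr(240°) eclipsed 8.5 → 25.5 kJ/mol.
Et at 180° (staggered): SH(0°)/iPr(300°) gauche 3.8; CN(120°)/Et(180°) gauche 2.9 → 6.7 kJ/mol.
Et at 240° (eclipsed): SH(0°)/iPr(0°) eclipsed 13.8; CN(120°)/H(120°) eclipsed 4.9; H(240°)/Et(240°) eclipsed 7.4 → 26.1 kJ/mol.
Et at 300° (staggered): SH(0°)/Et(300°) gauche 3.1; SH(0°)/iPr(60°) gauche 3.8; CN(120°)/iPr(60°) gauche 3.5 → 10.4 kJ/mol.
The minimum (6.7 kJ/mol) occurs with Et at 180°.

180°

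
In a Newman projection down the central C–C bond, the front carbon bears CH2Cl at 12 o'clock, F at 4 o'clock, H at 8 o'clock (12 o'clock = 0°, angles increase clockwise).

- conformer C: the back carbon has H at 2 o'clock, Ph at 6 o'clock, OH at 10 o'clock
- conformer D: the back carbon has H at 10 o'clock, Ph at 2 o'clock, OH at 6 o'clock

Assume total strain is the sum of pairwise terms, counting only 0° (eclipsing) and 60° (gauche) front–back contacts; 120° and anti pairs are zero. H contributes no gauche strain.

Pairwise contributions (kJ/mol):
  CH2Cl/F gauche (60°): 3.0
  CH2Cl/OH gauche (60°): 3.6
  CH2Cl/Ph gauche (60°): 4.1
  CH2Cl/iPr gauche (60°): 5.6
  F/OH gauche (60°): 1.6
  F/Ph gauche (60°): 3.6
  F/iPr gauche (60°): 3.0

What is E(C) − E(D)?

C is staggered. CH2Cl at 0° is gauche with OH at 300° (3.6); F at 120° is gauche with Ph at 180° (3.6). Total 7.2 kJ/mol.
D is staggered. CH2Cl at 0° is gauche with Ph at 60° (4.1); F at 120° is gauche with Ph at 60° (3.6); F at 120° is gauche with OH at 180° (1.6). Total 9.3 kJ/mol.
E(C) − E(D) = 7.2 − 9.3 = -2.1 kJ/mol.

-2.1 kJ/mol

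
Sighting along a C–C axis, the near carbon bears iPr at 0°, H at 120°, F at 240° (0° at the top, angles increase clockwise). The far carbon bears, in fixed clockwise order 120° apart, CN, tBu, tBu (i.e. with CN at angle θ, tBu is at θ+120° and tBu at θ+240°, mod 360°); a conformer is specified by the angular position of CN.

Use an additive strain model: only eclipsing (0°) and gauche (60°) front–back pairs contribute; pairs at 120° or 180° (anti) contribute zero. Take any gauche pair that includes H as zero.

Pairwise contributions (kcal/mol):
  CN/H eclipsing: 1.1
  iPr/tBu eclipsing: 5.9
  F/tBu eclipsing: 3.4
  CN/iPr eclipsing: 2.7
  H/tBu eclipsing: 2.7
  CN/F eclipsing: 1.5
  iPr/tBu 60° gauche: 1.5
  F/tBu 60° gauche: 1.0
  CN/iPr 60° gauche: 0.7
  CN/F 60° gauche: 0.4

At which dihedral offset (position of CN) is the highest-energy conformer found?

120°

CN at 0° (eclipsed): iPr–CN eclipsed, H–tBu eclipsed, F–tBu eclipsed; 2.7 + 2.7 + 3.4 = 8.8 kcal/mol.
CN at 60° (staggered): iPr–CN gauche, iPr–tBu gauche, F–tBu gauche, F–tBu gauche; 0.7 + 1.5 + 1.0 + 1.0 = 4.2 kcal/mol.
CN at 120° (eclipsed): iPr–tBu eclipsed, H–CN eclipsed, F–tBu eclipsed; 5.9 + 1.1 + 3.4 = 10.4 kcal/mol.
CN at 180° (staggered): iPr–tBu gauche, iPr–tBu gauche, F–CN gauche, F–tBu gauche; 1.5 + 1.5 + 0.4 + 1.0 = 4.4 kcal/mol.
CN at 240° (eclipsed): iPr–tBu eclipsed, H–tBu eclipsed, F–CN eclipsed; 5.9 + 2.7 + 1.5 = 10.1 kcal/mol.
CN at 300° (staggered): iPr–CN gauche, iPr–tBu gauche, F–CN gauche, F–tBu gauche; 0.7 + 1.5 + 0.4 + 1.0 = 3.6 kcal/mol.
The maximum (10.4 kcal/mol) occurs with CN at 120°.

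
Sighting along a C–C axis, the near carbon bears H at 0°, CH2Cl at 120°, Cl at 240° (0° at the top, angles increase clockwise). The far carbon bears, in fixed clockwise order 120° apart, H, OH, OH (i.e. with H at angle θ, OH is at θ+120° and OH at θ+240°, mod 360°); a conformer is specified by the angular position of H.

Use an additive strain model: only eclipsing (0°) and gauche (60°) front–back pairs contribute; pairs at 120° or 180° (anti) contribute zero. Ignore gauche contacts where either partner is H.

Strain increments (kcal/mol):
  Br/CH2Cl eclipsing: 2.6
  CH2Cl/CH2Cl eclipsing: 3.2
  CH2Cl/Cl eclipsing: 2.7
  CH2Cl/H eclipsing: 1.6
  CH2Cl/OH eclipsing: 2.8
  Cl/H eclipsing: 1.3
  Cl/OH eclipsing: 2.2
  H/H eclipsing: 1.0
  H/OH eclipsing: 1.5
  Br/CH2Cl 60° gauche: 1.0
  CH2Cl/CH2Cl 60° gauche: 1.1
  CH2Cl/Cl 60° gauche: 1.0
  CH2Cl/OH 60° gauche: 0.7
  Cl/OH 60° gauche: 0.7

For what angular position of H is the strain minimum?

H at 0° (eclipsed): H–H eclipsed, CH2Cl–OH eclipsed, Cl–OH eclipsed; 1.0 + 2.8 + 2.2 = 6.0 kcal/mol.
H at 60° (staggered): CH2Cl–OH gauche, Cl–OH gauche, Cl–OH gauche; 0.7 + 0.7 + 0.7 = 2.1 kcal/mol.
H at 120° (eclipsed): H–OH eclipsed, CH2Cl–H eclipsed, Cl–OH eclipsed; 1.5 + 1.6 + 2.2 = 5.3 kcal/mol.
H at 180° (staggered): CH2Cl–OH gauche, Cl–OH gauche; 0.7 + 0.7 = 1.4 kcal/mol.
H at 240° (eclipsed): H–OH eclipsed, CH2Cl–OH eclipsed, Cl–H eclipsed; 1.5 + 2.8 + 1.3 = 5.6 kcal/mol.
H at 300° (staggered): CH2Cl–OH gauche, CH2Cl–OH gauche, Cl–OH gauche; 0.7 + 0.7 + 0.7 = 2.1 kcal/mol.
The minimum (1.4 kcal/mol) occurs with H at 180°.

180°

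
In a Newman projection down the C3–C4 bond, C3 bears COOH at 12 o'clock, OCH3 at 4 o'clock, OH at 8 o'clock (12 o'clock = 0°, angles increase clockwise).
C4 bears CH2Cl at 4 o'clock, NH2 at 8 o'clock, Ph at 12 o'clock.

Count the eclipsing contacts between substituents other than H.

3

Non-H eclipsing pairs: COOH(0°)/Ph(0°); OCH3(120°)/CH2Cl(120°); OH(240°)/NH2(240°) — 3 interactions.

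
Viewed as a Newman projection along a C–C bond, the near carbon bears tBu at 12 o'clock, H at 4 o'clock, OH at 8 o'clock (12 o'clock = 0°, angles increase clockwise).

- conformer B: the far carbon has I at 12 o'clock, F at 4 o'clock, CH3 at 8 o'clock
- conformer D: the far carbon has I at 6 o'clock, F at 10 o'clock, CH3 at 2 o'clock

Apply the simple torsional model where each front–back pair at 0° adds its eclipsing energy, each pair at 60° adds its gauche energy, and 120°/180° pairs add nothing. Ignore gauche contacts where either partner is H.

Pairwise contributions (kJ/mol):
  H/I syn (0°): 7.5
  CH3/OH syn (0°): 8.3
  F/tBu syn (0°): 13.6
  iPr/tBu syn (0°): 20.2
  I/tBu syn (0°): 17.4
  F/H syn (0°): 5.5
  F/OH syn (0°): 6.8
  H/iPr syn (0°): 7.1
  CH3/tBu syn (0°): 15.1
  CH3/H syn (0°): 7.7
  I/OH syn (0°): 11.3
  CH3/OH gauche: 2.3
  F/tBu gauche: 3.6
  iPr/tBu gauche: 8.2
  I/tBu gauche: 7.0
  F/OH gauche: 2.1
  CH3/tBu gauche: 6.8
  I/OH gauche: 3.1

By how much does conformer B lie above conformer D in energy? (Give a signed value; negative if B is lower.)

+15.6 kJ/mol

B (eclipsed): tBu(0°)/I(0°) eclipsed 17.4; H(120°)/F(120°) eclipsed 5.5; OH(240°)/CH3(240°) eclipsed 8.3 → 31.2 kJ/mol.
D (staggered): tBu(0°)/F(300°) gauche 3.6; tBu(0°)/CH3(60°) gauche 6.8; OH(240°)/I(180°) gauche 3.1; OH(240°)/F(300°) gauche 2.1 → 15.6 kJ/mol.
E(B) − E(D) = 31.2 − 15.6 = +15.6 kJ/mol.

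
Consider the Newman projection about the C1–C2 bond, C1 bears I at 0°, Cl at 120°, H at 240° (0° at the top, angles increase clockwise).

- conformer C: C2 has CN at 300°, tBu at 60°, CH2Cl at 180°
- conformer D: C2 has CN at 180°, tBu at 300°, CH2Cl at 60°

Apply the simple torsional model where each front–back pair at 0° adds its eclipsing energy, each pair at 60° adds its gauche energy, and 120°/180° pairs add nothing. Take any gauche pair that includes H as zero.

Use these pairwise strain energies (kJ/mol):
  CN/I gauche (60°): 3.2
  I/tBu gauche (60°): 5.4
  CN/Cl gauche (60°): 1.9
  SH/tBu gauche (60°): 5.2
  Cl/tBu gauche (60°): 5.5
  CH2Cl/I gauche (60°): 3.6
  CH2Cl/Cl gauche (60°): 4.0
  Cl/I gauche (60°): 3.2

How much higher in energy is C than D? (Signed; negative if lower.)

C is staggered. I at 0° is gauche with CN at 300° (3.2); I at 0° is gauche with tBu at 60° (5.4); Cl at 120° is gauche with tBu at 60° (5.5); Cl at 120° is gauche with CH2Cl at 180° (4.0). Total 18.1 kJ/mol.
D is staggered. I at 0° is gauche with tBu at 300° (5.4); I at 0° is gauche with CH2Cl at 60° (3.6); Cl at 120° is gauche with CN at 180° (1.9); Cl at 120° is gauche with CH2Cl at 60° (4.0). Total 14.9 kJ/mol.
E(C) − E(D) = 18.1 − 14.9 = +3.2 kJ/mol.

+3.2 kJ/mol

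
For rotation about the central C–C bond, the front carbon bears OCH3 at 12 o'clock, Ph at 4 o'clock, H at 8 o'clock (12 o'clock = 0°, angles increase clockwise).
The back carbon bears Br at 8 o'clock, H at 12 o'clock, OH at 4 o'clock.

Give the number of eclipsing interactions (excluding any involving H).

1

Non-H eclipsing pairs: Ph(120°)/OH(120°) — 1 interaction.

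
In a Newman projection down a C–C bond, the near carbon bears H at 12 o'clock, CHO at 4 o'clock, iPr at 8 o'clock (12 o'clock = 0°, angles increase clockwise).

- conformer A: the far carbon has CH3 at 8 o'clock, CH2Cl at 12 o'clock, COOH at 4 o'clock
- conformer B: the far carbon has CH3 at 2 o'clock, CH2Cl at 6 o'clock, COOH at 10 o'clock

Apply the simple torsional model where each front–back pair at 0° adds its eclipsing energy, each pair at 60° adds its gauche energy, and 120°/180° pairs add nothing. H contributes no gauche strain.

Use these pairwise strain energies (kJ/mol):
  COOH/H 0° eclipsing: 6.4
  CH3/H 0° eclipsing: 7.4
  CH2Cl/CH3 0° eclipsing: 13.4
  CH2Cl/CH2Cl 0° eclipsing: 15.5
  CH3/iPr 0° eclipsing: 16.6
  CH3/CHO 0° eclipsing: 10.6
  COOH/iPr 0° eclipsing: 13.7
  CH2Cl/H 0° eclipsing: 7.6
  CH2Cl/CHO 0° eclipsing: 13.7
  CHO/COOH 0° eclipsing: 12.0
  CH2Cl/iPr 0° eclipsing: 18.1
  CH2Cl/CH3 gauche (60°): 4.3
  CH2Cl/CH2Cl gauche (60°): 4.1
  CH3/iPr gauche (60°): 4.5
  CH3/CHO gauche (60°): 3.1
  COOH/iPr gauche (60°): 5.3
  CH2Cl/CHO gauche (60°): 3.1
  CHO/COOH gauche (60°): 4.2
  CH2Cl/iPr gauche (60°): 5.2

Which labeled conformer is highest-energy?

A

A (eclipsed): H–CH2Cl eclipsed, CHO–COOH eclipsed, iPr–CH3 eclipsed; 7.6 + 12.0 + 16.6 = 36.2 kJ/mol.
B (staggered): CHO–CH3 gauche, CHO–CH2Cl gauche, iPr–CH2Cl gauche, iPr–COOH gauche; 3.1 + 3.1 + 5.2 + 5.3 = 16.7 kJ/mol.
A has the highest total (36.2 kJ/mol).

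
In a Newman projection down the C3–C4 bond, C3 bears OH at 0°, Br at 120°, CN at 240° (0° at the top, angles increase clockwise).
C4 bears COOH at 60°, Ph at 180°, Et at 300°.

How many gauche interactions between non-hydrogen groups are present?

6

Non-H gauche pairs: OH(0°)/COOH(60°); OH(0°)/Et(300°); Br(120°)/COOH(60°); Br(120°)/Ph(180°); CN(240°)/Ph(180°); CN(240°)/Et(300°) — 6 interactions.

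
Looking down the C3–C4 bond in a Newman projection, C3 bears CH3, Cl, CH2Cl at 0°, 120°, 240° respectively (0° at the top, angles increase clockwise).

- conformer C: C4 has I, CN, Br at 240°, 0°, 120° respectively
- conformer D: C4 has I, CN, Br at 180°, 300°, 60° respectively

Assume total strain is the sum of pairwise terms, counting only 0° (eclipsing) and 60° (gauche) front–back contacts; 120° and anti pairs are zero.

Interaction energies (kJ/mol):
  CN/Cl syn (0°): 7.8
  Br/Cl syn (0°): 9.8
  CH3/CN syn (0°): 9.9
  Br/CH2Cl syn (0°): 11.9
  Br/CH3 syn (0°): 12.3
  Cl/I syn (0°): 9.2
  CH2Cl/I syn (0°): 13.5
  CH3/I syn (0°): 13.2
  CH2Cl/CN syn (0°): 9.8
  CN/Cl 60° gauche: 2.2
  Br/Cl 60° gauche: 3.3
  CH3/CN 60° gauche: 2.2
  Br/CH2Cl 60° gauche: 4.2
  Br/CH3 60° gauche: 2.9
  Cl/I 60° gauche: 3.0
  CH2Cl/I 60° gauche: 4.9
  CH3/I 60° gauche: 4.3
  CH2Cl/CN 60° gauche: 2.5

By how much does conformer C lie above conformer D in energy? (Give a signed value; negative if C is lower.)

+14.4 kJ/mol

C is eclipsed. CH3 at 0° is eclipsed with CN at 0° (9.9); Cl at 120° is eclipsed with Br at 120° (9.8); CH2Cl at 240° is eclipsed with I at 240° (13.5). Total 33.2 kJ/mol.
D is staggered. CH3 at 0° is gauche with CN at 300° (2.2); CH3 at 0° is gauche with Br at 60° (2.9); Cl at 120° is gauche with I at 180° (3.0); Cl at 120° is gauche with Br at 60° (3.3); CH2Cl at 240° is gauche with I at 180° (4.9); CH2Cl at 240° is gauche with CN at 300° (2.5). Total 18.8 kJ/mol.
E(C) − E(D) = 33.2 − 18.8 = +14.4 kJ/mol.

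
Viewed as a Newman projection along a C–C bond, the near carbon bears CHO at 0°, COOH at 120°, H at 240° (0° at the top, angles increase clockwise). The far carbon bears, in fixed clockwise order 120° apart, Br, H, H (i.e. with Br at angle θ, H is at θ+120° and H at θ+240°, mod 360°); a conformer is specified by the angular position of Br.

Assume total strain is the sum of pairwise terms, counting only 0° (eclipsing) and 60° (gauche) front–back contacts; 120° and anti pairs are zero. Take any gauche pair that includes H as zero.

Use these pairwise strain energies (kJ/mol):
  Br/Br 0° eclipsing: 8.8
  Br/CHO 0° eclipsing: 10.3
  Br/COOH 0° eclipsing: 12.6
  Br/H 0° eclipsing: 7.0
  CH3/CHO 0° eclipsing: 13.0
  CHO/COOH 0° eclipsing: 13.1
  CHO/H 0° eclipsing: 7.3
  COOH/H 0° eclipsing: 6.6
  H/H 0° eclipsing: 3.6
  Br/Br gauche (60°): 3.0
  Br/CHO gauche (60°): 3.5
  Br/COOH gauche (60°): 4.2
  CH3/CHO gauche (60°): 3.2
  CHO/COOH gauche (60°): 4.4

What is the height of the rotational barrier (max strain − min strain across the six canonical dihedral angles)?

20.0 kJ/mol

Br at 0° (eclipsed): CHO(0°)/Br(0°) eclipsed 10.3; COOH(120°)/H(120°) eclipsed 6.6; H(240°)/H(240°) eclipsed 3.6 → 20.5 kJ/mol.
Br at 60° (staggered): CHO(0°)/Br(60°) gauche 3.5; COOH(120°)/Br(60°) gauche 4.2 → 7.7 kJ/mol.
Br at 120° (eclipsed): CHO(0°)/H(0°) eclipsed 7.3; COOH(120°)/Br(120°) eclipsed 12.6; H(240°)/H(240°) eclipsed 3.6 → 23.5 kJ/mol.
Br at 180° (staggered): COOH(120°)/Br(180°) gauche 4.2 → 4.2 kJ/mol.
Br at 240° (eclipsed): CHO(0°)/H(0°) eclipsed 7.3; COOH(120°)/H(120°) eclipsed 6.6; H(240°)/Br(240°) eclipsed 7.0 → 20.9 kJ/mol.
Br at 300° (staggered): CHO(0°)/Br(300°) gauche 3.5 → 3.5 kJ/mol.
Max at 120° (23.5 kJ/mol), min at 300° (3.5 kJ/mol); barrier = 20.0 kJ/mol.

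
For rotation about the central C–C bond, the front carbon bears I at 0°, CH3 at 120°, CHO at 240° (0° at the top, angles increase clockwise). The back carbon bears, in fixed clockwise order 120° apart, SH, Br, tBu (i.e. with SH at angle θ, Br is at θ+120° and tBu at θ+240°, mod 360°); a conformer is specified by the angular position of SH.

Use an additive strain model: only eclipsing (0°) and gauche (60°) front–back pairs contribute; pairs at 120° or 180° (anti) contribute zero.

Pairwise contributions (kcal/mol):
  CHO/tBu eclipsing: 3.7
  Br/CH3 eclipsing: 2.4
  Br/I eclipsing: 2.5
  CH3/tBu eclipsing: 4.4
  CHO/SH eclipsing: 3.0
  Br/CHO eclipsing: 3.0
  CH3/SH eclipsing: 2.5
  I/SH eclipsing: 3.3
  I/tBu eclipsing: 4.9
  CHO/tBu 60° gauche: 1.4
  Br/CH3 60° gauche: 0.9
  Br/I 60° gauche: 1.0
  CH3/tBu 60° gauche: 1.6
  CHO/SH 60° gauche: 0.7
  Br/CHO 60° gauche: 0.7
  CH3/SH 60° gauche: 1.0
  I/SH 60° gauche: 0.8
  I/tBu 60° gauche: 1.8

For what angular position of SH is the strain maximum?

SH at 0° is eclipsed. I at 0° is eclipsed with SH at 0° (3.3); CH3 at 120° is eclipsed with Br at 120° (2.4); CHO at 240° is eclipsed with tBu at 240° (3.7). Total 9.4 kcal/mol.
SH at 60° is staggered. I at 0° is gauche with SH at 60° (0.8); I at 0° is gauche with tBu at 300° (1.8); CH3 at 120° is gauche with SH at 60° (1.0); CH3 at 120° is gauche with Br at 180° (0.9); CHO at 240° is gauche with Br at 180° (0.7); CHO at 240° is gauche with tBu at 300° (1.4). Total 6.6 kcal/mol.
SH at 120° is eclipsed. I at 0° is eclipsed with tBu at 0° (4.9); CH3 at 120° is eclipsed with SH at 120° (2.5); CHO at 240° is eclipsed with Br at 240° (3.0). Total 10.4 kcal/mol.
SH at 180° is staggered. I at 0° is gauche with Br at 300° (1.0); I at 0° is gauche with tBu at 60° (1.8); CH3 at 120° is gauche with SH at 180° (1.0); CH3 at 120° is gauche with tBu at 60° (1.6); CHO at 240° is gauche with SH at 180° (0.7); CHO at 240° is gauche with Br at 300° (0.7). Total 6.8 kcal/mol.
SH at 240° is eclipsed. I at 0° is eclipsed with Br at 0° (2.5); CH3 at 120° is eclipsed with tBu at 120° (4.4); CHO at 240° is eclipsed with SH at 240° (3.0). Total 9.9 kcal/mol.
SH at 300° is staggered. I at 0° is gauche with SH at 300° (0.8); I at 0° is gauche with Br at 60° (1.0); CH3 at 120° is gauche with Br at 60° (0.9); CH3 at 120° is gauche with tBu at 180° (1.6); CHO at 240° is gauche with SH at 300° (0.7); CHO at 240° is gauche with tBu at 180° (1.4). Total 6.4 kcal/mol.
The maximum (10.4 kcal/mol) occurs with SH at 120°.

120°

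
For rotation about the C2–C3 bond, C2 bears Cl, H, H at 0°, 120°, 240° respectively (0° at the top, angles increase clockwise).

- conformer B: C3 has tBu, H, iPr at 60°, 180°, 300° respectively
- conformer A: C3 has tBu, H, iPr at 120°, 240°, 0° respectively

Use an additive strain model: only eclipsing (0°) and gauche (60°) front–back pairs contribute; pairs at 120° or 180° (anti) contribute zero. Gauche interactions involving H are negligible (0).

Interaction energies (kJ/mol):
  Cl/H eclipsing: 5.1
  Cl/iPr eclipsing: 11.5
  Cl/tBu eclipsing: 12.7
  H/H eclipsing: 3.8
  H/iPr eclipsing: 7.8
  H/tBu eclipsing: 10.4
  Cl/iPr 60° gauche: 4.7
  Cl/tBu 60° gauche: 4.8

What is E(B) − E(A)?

B (staggered): Cl–tBu gauche, Cl–iPr gauche; 4.8 + 4.7 = 9.5 kJ/mol.
A (eclipsed): Cl–iPr eclipsed, H–tBu eclipsed, H–H eclipsed; 11.5 + 10.4 + 3.8 = 25.7 kJ/mol.
E(B) − E(A) = 9.5 − 25.7 = -16.2 kJ/mol.

-16.2 kJ/mol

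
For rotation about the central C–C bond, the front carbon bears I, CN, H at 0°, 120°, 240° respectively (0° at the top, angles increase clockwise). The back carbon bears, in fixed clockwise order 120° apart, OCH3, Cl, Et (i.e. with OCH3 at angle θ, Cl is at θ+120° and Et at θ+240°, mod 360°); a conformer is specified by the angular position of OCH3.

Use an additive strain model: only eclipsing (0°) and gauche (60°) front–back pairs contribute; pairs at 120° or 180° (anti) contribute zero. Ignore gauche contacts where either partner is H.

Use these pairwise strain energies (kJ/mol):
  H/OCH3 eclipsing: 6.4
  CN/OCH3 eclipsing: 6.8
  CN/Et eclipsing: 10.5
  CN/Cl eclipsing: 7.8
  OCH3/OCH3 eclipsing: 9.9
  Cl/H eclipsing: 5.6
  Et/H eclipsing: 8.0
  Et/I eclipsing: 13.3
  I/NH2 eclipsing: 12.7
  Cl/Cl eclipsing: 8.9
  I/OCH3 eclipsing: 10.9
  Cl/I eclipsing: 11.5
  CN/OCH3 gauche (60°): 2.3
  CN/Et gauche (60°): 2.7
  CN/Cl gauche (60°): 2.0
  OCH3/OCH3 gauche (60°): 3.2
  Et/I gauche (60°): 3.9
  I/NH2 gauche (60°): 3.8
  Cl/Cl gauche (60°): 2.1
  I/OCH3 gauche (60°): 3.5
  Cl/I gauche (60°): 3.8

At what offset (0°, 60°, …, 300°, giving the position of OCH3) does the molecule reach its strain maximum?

OCH3 at 0° (eclipsed): I–OCH3 eclipsed, CN–Cl eclipsed, H–Et eclipsed; 10.9 + 7.8 + 8.0 = 26.7 kJ/mol.
OCH3 at 60° (staggered): I–OCH3 gauche, I–Et gauche, CN–OCH3 gauche, CN–Cl gauche; 3.5 + 3.9 + 2.3 + 2.0 = 11.7 kJ/mol.
OCH3 at 120° (eclipsed): I–Et eclipsed, CN–OCH3 eclipsed, H–Cl eclipsed; 13.3 + 6.8 + 5.6 = 25.7 kJ/mol.
OCH3 at 180° (staggered): I–Cl gauche, I–Et gauche, CN–OCH3 gauche, CN–Et gauche; 3.8 + 3.9 + 2.3 + 2.7 = 12.7 kJ/mol.
OCH3 at 240° (eclipsed): I–Cl eclipsed, CN–Et eclipsed, H–OCH3 eclipsed; 11.5 + 10.5 + 6.4 = 28.4 kJ/mol.
OCH3 at 300° (staggered): I–OCH3 gauche, I–Cl gauche, CN–Cl gauche, CN–Et gauche; 3.5 + 3.8 + 2.0 + 2.7 = 12.0 kJ/mol.
The maximum (28.4 kJ/mol) occurs with OCH3 at 240°.

240°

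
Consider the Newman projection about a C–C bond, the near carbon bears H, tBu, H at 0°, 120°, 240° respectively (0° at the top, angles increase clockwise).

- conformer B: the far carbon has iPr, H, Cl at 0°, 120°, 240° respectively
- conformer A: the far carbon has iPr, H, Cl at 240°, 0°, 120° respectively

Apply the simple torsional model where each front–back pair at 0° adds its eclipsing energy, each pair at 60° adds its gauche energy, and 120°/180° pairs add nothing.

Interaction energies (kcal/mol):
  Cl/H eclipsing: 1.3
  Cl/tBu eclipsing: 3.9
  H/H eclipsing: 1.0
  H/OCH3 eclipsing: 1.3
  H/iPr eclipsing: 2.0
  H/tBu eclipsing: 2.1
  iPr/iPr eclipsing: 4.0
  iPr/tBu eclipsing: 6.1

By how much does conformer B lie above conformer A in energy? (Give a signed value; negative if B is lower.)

B (eclipsed): H–iPr eclipsed, tBu–H eclipsed, H–Cl eclipsed; 2.0 + 2.1 + 1.3 = 5.4 kcal/mol.
A (eclipsed): H–H eclipsed, tBu–Cl eclipsed, H–iPr eclipsed; 1.0 + 3.9 + 2.0 = 6.9 kcal/mol.
E(B) − E(A) = 5.4 − 6.9 = -1.5 kcal/mol.

-1.5 kcal/mol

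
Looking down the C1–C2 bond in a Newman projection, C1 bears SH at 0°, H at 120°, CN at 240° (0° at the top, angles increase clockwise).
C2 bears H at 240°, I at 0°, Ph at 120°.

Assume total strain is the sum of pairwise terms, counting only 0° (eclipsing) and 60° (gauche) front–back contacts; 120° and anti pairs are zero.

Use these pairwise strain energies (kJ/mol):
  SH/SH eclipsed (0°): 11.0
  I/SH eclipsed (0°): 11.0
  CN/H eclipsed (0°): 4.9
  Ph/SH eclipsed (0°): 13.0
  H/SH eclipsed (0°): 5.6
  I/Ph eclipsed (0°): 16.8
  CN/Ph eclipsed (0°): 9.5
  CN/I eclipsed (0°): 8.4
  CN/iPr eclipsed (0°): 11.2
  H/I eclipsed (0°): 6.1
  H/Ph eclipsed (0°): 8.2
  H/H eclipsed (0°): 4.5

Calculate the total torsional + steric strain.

24.1 kJ/mol

This conformer is eclipsed. SH at 0° is eclipsed with I at 0° (11.0); H at 120° is eclipsed with Ph at 120° (8.2); CN at 240° is eclipsed with H at 240° (4.9). Total 24.1 kJ/mol.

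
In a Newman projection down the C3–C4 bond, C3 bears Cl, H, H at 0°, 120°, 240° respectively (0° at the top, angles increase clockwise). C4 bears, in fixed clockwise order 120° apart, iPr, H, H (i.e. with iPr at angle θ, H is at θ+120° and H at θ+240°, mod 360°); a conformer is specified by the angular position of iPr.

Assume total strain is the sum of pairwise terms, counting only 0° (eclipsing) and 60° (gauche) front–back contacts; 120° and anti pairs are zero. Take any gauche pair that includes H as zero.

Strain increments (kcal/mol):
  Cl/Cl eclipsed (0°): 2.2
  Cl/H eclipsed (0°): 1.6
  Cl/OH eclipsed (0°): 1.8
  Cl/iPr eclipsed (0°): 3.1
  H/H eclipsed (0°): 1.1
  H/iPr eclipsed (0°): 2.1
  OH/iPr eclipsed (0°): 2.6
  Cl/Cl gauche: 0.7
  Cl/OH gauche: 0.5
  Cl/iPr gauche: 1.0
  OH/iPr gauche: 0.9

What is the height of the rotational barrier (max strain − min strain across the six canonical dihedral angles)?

iPr at 0° (eclipsed): Cl–iPr eclipsed, H–H eclipsed, H–H eclipsed; 3.1 + 1.1 + 1.1 = 5.3 kcal/mol.
iPr at 60° (staggered): Cl–iPr gauche; 1.0 = 1.0 kcal/mol.
iPr at 120° (eclipsed): Cl–H eclipsed, H–iPr eclipsed, H–H eclipsed; 1.6 + 2.1 + 1.1 = 4.8 kcal/mol.
iPr at 180° (staggered): no non-H gauche contacts → 0.0 kcal/mol.
iPr at 240° (eclipsed): Cl–H eclipsed, H–H eclipsed, H–iPr eclipsed; 1.6 + 1.1 + 2.1 = 4.8 kcal/mol.
iPr at 300° (staggered): Cl–iPr gauche; 1.0 = 1.0 kcal/mol.
Max at 0° (5.3 kcal/mol), min at 180° (0.0 kcal/mol); barrier = 5.3 kcal/mol.

5.3 kcal/mol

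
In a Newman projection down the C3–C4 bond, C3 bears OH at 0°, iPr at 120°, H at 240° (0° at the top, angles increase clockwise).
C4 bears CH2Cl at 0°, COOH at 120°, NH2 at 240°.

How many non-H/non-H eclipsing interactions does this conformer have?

Non-H eclipsing pairs: OH(0°)/CH2Cl(0°); iPr(120°)/COOH(120°) — 2 interactions.

2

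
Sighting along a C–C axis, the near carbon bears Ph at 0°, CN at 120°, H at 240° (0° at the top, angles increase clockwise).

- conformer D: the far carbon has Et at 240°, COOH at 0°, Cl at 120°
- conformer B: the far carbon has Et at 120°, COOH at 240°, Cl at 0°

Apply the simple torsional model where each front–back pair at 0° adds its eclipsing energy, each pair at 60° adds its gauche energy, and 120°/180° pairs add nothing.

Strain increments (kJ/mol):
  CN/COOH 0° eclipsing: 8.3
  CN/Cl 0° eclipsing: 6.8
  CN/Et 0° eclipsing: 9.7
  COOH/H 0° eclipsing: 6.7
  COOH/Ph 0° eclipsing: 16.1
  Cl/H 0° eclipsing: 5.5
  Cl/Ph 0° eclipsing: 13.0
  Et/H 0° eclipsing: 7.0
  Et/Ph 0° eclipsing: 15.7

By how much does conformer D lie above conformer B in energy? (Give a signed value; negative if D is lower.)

D is eclipsed. Ph at 0° is eclipsed with COOH at 0° (16.1); CN at 120° is eclipsed with Cl at 120° (6.8); H at 240° is eclipsed with Et at 240° (7.0). Total 29.9 kJ/mol.
B is eclipsed. Ph at 0° is eclipsed with Cl at 0° (13.0); CN at 120° is eclipsed with Et at 120° (9.7); H at 240° is eclipsed with COOH at 240° (6.7). Total 29.4 kJ/mol.
E(D) − E(B) = 29.9 − 29.4 = +0.5 kJ/mol.

+0.5 kJ/mol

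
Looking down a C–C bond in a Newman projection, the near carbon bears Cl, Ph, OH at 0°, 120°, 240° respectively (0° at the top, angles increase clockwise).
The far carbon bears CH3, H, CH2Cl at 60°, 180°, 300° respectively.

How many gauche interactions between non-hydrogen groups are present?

Non-H gauche pairs: Cl(0°)/CH3(60°); Cl(0°)/CH2Cl(300°); Ph(120°)/CH3(60°); OH(240°)/CH2Cl(300°) — 4 interactions.

4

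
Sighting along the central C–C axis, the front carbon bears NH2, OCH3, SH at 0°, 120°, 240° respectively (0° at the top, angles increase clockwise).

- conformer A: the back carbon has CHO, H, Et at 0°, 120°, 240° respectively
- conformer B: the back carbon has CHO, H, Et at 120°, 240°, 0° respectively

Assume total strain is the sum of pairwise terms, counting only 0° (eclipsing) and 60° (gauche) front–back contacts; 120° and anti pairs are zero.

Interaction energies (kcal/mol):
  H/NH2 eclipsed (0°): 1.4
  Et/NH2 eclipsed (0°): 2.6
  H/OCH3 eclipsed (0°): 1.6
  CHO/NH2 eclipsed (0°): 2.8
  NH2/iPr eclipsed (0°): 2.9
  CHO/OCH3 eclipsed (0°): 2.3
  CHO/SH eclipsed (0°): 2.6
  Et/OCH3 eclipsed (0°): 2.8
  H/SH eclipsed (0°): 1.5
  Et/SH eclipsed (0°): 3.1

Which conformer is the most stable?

A (eclipsed): NH2(0°)/CHO(0°) eclipsed 2.8; OCH3(120°)/H(120°) eclipsed 1.6; SH(240°)/Et(240°) eclipsed 3.1 → 7.5 kcal/mol.
B (eclipsed): NH2(0°)/Et(0°) eclipsed 2.6; OCH3(120°)/CHO(120°) eclipsed 2.3; SH(240°)/H(240°) eclipsed 1.5 → 6.4 kcal/mol.
B has the lowest total (6.4 kcal/mol).

B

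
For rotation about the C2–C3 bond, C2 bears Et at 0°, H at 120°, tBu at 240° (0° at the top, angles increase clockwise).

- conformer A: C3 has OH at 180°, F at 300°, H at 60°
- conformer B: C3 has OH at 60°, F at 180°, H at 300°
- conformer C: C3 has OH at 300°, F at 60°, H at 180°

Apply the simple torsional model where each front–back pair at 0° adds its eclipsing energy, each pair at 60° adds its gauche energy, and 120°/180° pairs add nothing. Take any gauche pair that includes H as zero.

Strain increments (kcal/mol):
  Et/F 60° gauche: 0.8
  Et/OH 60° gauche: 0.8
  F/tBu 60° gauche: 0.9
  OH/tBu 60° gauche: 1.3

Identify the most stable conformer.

A is staggered. Et at 0° is gauche with F at 300° (0.8); tBu at 240° is gauche with OH at 180° (1.3); tBu at 240° is gauche with F at 300° (0.9). Total 3.0 kcal/mol.
B is staggered. Et at 0° is gauche with OH at 60° (0.8); tBu at 240° is gauche with F at 180° (0.9). Total 1.7 kcal/mol.
C is staggered. Et at 0° is gauche with OH at 300° (0.8); Et at 0° is gauche with F at 60° (0.8); tBu at 240° is gauche with OH at 300° (1.3). Total 2.9 kcal/mol.
B has the lowest total (1.7 kcal/mol).

B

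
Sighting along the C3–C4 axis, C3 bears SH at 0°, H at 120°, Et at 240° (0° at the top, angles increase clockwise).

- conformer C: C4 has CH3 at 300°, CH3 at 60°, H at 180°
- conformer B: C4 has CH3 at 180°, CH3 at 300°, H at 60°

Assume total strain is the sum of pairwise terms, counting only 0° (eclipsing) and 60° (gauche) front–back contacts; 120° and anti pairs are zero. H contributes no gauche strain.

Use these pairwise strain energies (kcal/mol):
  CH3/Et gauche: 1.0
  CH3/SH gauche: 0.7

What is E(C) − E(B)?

C (staggered): SH–CH3 gauche, SH–CH3 gauche, Et–CH3 gauche; 0.7 + 0.7 + 1.0 = 2.4 kcal/mol.
B (staggered): SH–CH3 gauche, Et–CH3 gauche, Et–CH3 gauche; 0.7 + 1.0 + 1.0 = 2.7 kcal/mol.
E(C) − E(B) = 2.4 − 2.7 = -0.3 kcal/mol.

-0.3 kcal/mol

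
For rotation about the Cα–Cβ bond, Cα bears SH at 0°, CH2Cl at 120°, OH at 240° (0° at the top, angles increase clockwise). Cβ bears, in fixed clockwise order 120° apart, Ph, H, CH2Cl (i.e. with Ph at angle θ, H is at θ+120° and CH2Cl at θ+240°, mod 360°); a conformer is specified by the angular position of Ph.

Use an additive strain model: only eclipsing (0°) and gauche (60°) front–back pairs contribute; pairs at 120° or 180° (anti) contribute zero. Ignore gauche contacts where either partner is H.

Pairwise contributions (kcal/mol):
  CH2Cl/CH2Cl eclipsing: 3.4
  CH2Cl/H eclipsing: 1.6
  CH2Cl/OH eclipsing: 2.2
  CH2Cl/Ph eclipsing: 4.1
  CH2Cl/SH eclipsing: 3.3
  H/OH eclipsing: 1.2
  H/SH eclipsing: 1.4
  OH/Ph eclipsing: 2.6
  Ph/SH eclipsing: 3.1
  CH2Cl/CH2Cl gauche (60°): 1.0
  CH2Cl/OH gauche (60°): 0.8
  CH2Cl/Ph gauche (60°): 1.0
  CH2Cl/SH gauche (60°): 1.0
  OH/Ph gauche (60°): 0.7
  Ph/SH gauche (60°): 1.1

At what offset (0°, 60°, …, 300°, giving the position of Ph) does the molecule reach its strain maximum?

Ph at 0° (eclipsed): SH(0°)/Ph(0°) eclipsed 3.1; CH2Cl(120°)/H(120°) eclipsed 1.6; OH(240°)/CH2Cl(240°) eclipsed 2.2 → 6.9 kcal/mol.
Ph at 60° (staggered): SH(0°)/Ph(60°) gauche 1.1; SH(0°)/CH2Cl(300°) gauche 1.0; CH2Cl(120°)/Ph(60°) gauche 1.0; OH(240°)/CH2Cl(300°) gauche 0.8 → 3.9 kcal/mol.
Ph at 120° (eclipsed): SH(0°)/CH2Cl(0°) eclipsed 3.3; CH2Cl(120°)/Ph(120°) eclipsed 4.1; OH(240°)/H(240°) eclipsed 1.2 → 8.6 kcal/mol.
Ph at 180° (staggered): SH(0°)/CH2Cl(60°) gauche 1.0; CH2Cl(120°)/Ph(180°) gauche 1.0; CH2Cl(120°)/CH2Cl(60°) gauche 1.0; OH(240°)/Ph(180°) gauche 0.7 → 3.7 kcal/mol.
Ph at 240° (eclipsed): SH(0°)/H(0°) eclipsed 1.4; CH2Cl(120°)/CH2Cl(120°) eclipsed 3.4; OH(240°)/Ph(240°) eclipsed 2.6 → 7.4 kcal/mol.
Ph at 300° (staggered): SH(0°)/Ph(300°) gauche 1.1; CH2Cl(120°)/CH2Cl(180°) gauche 1.0; OH(240°)/Ph(300°) gauche 0.7; OH(240°)/CH2Cl(180°) gauche 0.8 → 3.6 kcal/mol.
The maximum (8.6 kcal/mol) occurs with Ph at 120°.

120°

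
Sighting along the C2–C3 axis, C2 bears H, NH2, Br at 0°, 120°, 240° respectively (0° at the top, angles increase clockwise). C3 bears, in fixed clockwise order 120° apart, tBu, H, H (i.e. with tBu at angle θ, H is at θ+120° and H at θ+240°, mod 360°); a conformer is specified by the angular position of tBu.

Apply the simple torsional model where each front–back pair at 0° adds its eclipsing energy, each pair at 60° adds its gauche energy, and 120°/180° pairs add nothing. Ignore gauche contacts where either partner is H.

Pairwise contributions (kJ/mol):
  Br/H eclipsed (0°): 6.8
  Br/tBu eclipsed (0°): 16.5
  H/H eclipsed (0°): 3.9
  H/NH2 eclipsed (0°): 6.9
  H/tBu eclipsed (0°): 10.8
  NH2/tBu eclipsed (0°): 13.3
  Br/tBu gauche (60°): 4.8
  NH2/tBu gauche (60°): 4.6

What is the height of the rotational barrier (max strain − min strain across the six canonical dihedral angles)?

22.7 kJ/mol

tBu at 0° (eclipsed): H–tBu eclipsed, NH2–H eclipsed, Br–H eclipsed; 10.8 + 6.9 + 6.8 = 24.5 kJ/mol.
tBu at 60° (staggered): NH2–tBu gauche; 4.6 = 4.6 kJ/mol.
tBu at 120° (eclipsed): H–H eclipsed, NH2–tBu eclipsed, Br–H eclipsed; 3.9 + 13.3 + 6.8 = 24.0 kJ/mol.
tBu at 180° (staggered): NH2–tBu gauche, Br–tBu gauche; 4.6 + 4.8 = 9.4 kJ/mol.
tBu at 240° (eclipsed): H–H eclipsed, NH2–H eclipsed, Br–tBu eclipsed; 3.9 + 6.9 + 16.5 = 27.3 kJ/mol.
tBu at 300° (staggered): Br–tBu gauche; 4.8 = 4.8 kJ/mol.
Max at 240° (27.3 kJ/mol), min at 60° (4.6 kJ/mol); barrier = 22.7 kJ/mol.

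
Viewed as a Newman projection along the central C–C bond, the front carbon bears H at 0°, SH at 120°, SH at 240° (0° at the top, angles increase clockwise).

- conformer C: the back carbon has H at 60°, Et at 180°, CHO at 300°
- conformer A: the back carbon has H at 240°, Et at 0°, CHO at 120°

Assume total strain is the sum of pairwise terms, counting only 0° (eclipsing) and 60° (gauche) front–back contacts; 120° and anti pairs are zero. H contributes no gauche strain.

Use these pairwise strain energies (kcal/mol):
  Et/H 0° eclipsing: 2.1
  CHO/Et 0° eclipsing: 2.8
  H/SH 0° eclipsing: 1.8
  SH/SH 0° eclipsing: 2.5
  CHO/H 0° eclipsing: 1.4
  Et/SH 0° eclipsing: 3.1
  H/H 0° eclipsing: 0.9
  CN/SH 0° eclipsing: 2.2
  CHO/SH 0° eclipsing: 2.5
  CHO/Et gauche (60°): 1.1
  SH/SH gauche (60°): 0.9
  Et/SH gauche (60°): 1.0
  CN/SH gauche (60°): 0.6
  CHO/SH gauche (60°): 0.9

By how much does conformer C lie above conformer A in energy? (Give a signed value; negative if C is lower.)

C is staggered. SH at 120° is gauche with Et at 180° (1.0); SH at 240° is gauche with Et at 180° (1.0); SH at 240° is gauche with CHO at 300° (0.9). Total 2.9 kcal/mol.
A is eclipsed. H at 0° is eclipsed with Et at 0° (2.1); SH at 120° is eclipsed with CHO at 120° (2.5); SH at 240° is eclipsed with H at 240° (1.8). Total 6.4 kcal/mol.
E(C) − E(A) = 2.9 − 6.4 = -3.5 kcal/mol.

-3.5 kcal/mol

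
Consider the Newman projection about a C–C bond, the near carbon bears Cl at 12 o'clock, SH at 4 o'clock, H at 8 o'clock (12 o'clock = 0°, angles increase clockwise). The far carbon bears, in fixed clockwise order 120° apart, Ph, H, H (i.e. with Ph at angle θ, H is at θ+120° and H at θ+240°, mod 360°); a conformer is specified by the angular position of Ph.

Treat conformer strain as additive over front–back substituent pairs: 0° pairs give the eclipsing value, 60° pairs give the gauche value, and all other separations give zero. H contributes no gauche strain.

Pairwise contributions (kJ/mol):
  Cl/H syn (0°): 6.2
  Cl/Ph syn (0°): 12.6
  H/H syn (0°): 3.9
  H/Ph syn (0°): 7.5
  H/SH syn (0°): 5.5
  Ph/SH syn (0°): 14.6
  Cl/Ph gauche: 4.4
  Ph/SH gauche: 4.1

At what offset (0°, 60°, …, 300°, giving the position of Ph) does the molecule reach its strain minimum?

180°

Ph at 0° is eclipsed. Cl at 0° is eclipsed with Ph at 0° (12.6); SH at 120° is eclipsed with H at 120° (5.5); H at 240° is eclipsed with H at 240° (3.9). Total 22.0 kJ/mol.
Ph at 60° is staggered. Cl at 0° is gauche with Ph at 60° (4.4); SH at 120° is gauche with Ph at 60° (4.1). Total 8.5 kJ/mol.
Ph at 120° is eclipsed. Cl at 0° is eclipsed with H at 0° (6.2); SH at 120° is eclipsed with Ph at 120° (14.6); H at 240° is eclipsed with H at 240° (3.9). Total 24.7 kJ/mol.
Ph at 180° is staggered. SH at 120° is gauche with Ph at 180° (4.1). Total 4.1 kJ/mol.
Ph at 240° is eclipsed. Cl at 0° is eclipsed with H at 0° (6.2); SH at 120° is eclipsed with H at 120° (5.5); H at 240° is eclipsed with Ph at 240° (7.5). Total 19.2 kJ/mol.
Ph at 300° is staggered. Cl at 0° is gauche with Ph at 300° (4.4). Total 4.4 kJ/mol.
The minimum (4.1 kJ/mol) occurs with Ph at 180°.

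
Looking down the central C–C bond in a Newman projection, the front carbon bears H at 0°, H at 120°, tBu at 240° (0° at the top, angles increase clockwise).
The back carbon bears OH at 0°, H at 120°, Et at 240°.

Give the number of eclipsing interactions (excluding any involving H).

1

Non-H eclipsing pairs: tBu(240°)/Et(240°) — 1 interaction.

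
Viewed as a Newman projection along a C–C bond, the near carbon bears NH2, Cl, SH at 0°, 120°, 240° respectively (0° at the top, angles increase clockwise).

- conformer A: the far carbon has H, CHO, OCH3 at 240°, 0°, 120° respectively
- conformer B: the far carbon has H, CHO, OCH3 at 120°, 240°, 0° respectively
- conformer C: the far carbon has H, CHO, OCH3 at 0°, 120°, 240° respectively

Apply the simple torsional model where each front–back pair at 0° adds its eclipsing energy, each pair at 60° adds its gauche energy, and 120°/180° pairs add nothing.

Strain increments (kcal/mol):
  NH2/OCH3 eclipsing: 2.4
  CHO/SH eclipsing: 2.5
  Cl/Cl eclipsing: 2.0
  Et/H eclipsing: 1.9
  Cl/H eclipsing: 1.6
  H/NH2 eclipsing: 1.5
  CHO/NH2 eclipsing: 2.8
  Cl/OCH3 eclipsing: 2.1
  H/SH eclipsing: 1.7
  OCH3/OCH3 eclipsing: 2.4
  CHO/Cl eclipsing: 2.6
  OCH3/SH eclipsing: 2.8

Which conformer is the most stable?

B

A (eclipsed): NH2–CHO eclipsed, Cl–OCH3 eclipsed, SH–H eclipsed; 2.8 + 2.1 + 1.7 = 6.6 kcal/mol.
B (eclipsed): NH2–OCH3 eclipsed, Cl–H eclipsed, SH–CHO eclipsed; 2.4 + 1.6 + 2.5 = 6.5 kcal/mol.
C (eclipsed): NH2–H eclipsed, Cl–CHO eclipsed, SH–OCH3 eclipsed; 1.5 + 2.6 + 2.8 = 6.9 kcal/mol.
B has the lowest total (6.5 kcal/mol).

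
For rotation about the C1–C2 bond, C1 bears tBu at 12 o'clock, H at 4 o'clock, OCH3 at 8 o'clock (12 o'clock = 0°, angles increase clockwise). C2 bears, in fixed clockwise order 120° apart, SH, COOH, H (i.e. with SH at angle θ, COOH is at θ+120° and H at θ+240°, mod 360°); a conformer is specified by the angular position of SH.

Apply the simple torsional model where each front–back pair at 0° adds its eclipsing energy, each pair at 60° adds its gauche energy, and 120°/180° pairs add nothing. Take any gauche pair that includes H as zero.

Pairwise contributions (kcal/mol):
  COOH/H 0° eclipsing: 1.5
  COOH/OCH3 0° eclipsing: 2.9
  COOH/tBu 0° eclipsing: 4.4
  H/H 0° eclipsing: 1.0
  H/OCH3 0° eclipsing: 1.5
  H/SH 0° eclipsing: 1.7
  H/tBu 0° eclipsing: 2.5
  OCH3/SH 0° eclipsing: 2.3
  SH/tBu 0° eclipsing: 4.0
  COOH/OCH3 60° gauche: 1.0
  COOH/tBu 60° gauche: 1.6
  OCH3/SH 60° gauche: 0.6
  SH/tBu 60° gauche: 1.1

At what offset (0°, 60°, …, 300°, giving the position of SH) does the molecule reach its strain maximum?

240°

SH at 0° (eclipsed): tBu(0°)/SH(0°) eclipsed 4.0; H(120°)/COOH(120°) eclipsed 1.5; OCH3(240°)/H(240°) eclipsed 1.5 → 7.0 kcal/mol.
SH at 60° (staggered): tBu(0°)/SH(60°) gauche 1.1; OCH3(240°)/COOH(180°) gauche 1.0 → 2.1 kcal/mol.
SH at 120° (eclipsed): tBu(0°)/H(0°) eclipsed 2.5; H(120°)/SH(120°) eclipsed 1.7; OCH3(240°)/COOH(240°) eclipsed 2.9 → 7.1 kcal/mol.
SH at 180° (staggered): tBu(0°)/COOH(300°) gauche 1.6; OCH3(240°)/SH(180°) gauche 0.6; OCH3(240°)/COOH(300°) gauche 1.0 → 3.2 kcal/mol.
SH at 240° (eclipsed): tBu(0°)/COOH(0°) eclipsed 4.4; H(120°)/H(120°) eclipsed 1.0; OCH3(240°)/SH(240°) eclipsed 2.3 → 7.7 kcal/mol.
SH at 300° (staggered): tBu(0°)/SH(300°) gauche 1.1; tBu(0°)/COOH(60°) gauche 1.6; OCH3(240°)/SH(300°) gauche 0.6 → 3.3 kcal/mol.
The maximum (7.7 kcal/mol) occurs with SH at 240°.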